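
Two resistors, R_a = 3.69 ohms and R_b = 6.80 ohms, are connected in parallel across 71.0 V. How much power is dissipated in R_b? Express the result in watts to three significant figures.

Parallel branches share the same voltage; P = V²/R gives the branch power in one step.
P_R_b = V² / R_b = (71.0)² / 6.80 Ω = 741.3 W

741 W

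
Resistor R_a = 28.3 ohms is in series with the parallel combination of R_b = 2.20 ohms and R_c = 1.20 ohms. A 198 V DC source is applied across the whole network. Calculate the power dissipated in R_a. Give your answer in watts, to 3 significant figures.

Reduce the parallel pair to R_p first; the network is then a simple series string.
R_p = (2.20×1.20)/(2.20+1.20) = 0.7765 Ω
R_total = 28.3 + 0.7765 = 29.08 Ω
I = V / R_total = 198 / 29.08 = 6.810 A
R_a is in the main series path, so its power is I²R_a.
P_R_a = (6.810)² × 28.3 = 1312 W

1310 W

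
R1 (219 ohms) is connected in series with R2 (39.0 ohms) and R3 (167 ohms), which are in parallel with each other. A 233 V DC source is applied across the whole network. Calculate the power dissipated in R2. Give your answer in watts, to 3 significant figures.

Reduce the parallel pair to R_p first; the network is then a simple series string.
R_p = (39.0×167)/(39.0+167) = 31.62 Ω
R_total = 219 + 31.62 = 250.6 Ω
I = V / R_total = 233 / 250.6 = 0.9297 A
Voltage across the parallel pair: V_p = I × R_p = 0.9297 × 31.62 = 29.39 V
R2 is across V_p, so use P = V²/R for that branch.
P_R2 = (29.39)² / 39.0 = 22.15 W

22.2 W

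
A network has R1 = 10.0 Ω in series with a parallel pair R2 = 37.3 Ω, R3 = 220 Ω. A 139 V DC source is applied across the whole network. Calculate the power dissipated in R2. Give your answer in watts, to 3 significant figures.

First combine the parallel branches into one equivalent R_p, then R1 + R_p is a series pair.
R_p = (37.3×220)/(37.3+220) = 31.89 Ω
R_total = 10.0 + 31.89 = 41.89 Ω
I = V / R_total = 139 / 41.89 = 3.318 A
Voltage across the parallel pair: V_p = I × R_p = 3.318 × 31.89 = 105.8 V
With V_p across R2, its power is V_p²/R2.
P_R2 = (105.8)² / 37.3 = 300.2 W

300 W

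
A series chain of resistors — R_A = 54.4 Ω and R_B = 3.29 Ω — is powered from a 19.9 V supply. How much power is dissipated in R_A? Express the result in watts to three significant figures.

6.47 W

The current is common to all series resistors; compute it, then apply P = I²R for the target.
R_total = 54.4 + 3.29 = 57.69 Ω
I = V / R_total = 19.9 / 57.69 = 0.3449 A
P_R_A = I² × R_A = (0.3449)² × 54.4 = 6.473 W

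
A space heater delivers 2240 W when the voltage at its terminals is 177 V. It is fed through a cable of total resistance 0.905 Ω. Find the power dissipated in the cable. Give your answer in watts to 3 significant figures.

145 W

Only the current and the line resistance are needed for the I²R loss.
I = P / V = 2240 / 177 = 12.66 A through the cable.
P_line = I² R_line = (12.66)² × 0.905 = 144.9 W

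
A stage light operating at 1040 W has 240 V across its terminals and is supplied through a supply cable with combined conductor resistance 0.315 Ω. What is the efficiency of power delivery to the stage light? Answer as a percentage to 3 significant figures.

I = P / V = 1040 / 240 = 4.333 A through the supply cable.
P_line = I² R_line = (4.333)² × 0.315 = 5.915 W
P_source = P_load + P_line = 1040 + 5.915 = 1046 W
η = P_load / P_source = 1040 / 1046 = 0.9943

99.4 %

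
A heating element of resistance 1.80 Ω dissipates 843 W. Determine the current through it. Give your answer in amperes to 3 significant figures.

The two known quantities fix the third via I = √(P / R).
I = √(843 / 1.80) = 21.64 A

21.6 A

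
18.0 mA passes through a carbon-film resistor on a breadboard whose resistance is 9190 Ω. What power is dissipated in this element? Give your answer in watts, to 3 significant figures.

2.98 W

Knowing I and R, the power is just I²R — no need to find V first.
P = (0.01800 A)² × 9190 Ω = 2.978 W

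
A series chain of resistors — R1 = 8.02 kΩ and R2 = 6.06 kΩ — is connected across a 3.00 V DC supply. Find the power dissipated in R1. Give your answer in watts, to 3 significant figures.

In a series string the same current flows through every resistor — find that current, then P = I²R for the one we want.
R_total = (8.02 + 6.06) kΩ = 14080 Ω
I = V / R_total = 3.00 / 14080 = 0.0002131 A
P_R1 = I² × R1 = (0.0002131)² × 8020 = 0.0003641 W

0.000364 W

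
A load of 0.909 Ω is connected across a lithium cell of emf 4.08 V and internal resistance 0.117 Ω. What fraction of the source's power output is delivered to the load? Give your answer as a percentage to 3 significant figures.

88.6 %

The source delivers εI, of which I²R reaches the load and I²r is lost; since I is common, η = R/(R+r).
η = R / (R + r) = 0.909 / (0.909 + 0.117) = 0.8860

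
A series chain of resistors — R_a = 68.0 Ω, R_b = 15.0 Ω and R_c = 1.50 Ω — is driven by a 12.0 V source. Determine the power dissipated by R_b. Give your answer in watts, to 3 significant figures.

Every series element carries the same I. Get I from the total resistance, then P = I² × R_b.
R_total = 68.0 + 15.0 + 1.50 = 84.50 Ω
I = V / R_total = 12.0 / 84.50 = 0.1420 A
P_R_b = I² × R_b = (0.1420)² × 15.0 = 0.3025 W

0.303 W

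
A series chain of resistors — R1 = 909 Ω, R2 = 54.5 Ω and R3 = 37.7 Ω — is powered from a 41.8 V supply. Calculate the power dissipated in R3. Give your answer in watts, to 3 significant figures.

The current is common to all series resistors; compute it, then apply P = I²R for the target.
R_total = 909 + 54.5 + 37.7 = 1001 Ω
I = V / R_total = 41.8 / 1001 = 0.04175 A
P_R3 = I² × R3 = (0.04175)² × 37.7 = 0.06571 W

0.0657 W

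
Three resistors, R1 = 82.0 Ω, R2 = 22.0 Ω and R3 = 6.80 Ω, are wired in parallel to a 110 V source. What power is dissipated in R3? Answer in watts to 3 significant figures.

1780 W

R3 sits directly across the source, so P = V²/R with V = 110 V.
P_R3 = V² / R3 = (110)² / 6.80 Ω = 1779 W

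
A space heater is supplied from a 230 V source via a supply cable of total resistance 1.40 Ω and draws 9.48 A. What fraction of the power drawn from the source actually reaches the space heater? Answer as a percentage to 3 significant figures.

94.2 %

The supply cable carries the full 9.48 A.
P_line = I² R_line = (9.480)² × 1.40 = 125.8 W
P_source = V I = 230 × 9.480 = 2180 W; P_load = 2055 W
η = P_load / P_source = 2055 / 2180 = 0.9423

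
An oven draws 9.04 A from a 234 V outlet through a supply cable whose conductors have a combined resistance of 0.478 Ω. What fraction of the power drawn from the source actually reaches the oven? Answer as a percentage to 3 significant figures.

The supply cable carries the full 9.04 A.
P_line = I² R_line = (9.040)² × 0.478 = 39.06 W
P_source = V I = 234 × 9.040 = 2115 W; P_load = 2076 W
η = P_load / P_source = 2076 / 2115 = 0.9815

98.2 %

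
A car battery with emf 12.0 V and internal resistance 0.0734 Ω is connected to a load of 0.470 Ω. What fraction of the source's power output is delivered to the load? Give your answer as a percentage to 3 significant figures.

86.5 %

The source delivers εI, of which I²R reaches the load and I²r is lost; since I is common, η = R/(R+r).
η = R / (R + r) = 0.470 / (0.470 + 0.0734) = 0.8649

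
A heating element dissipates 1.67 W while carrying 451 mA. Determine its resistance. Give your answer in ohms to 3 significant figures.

8.21 Ω

From P = V I = I²R = V²/R, with the two given quantities we get R = P / I².
R = 1.67 / (0.4510)² = 8.210 Ω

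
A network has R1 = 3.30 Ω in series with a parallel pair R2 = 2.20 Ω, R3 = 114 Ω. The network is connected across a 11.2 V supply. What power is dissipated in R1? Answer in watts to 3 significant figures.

13.9 W

First combine the parallel branches into one equivalent R_p, then R1 + R_p is a series pair.
R_p = (2.20×114)/(2.20+114) = 2.158 Ω
R_total = 3.30 + 2.158 = 5.458 Ω
I = V / R_total = 11.2 / 5.458 = 2.052 A
All the current flows through R1; use P = I²R.
P_R1 = (2.052)² × 3.30 = 13.89 W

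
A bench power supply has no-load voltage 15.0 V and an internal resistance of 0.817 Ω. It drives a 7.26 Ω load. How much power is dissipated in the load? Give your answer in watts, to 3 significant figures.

The internal resistance and the load are in series, so the same I flows through both; get I from ε/(r+R), then I²R for the load.
I = ε / (r + R) = 15.0 / (0.817 + 7.26) = 1.857 A
P_load = I² R = (1.857)² × 7.26 = 25.04 W

25.0 W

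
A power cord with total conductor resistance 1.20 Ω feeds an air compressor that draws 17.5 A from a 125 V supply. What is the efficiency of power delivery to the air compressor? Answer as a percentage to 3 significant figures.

83.2 %

The power cord carries the full 17.5 A.
P_line = I² R_line = (17.50)² × 1.20 = 367.5 W
P_source = V I = 125 × 17.50 = 2188 W; P_load = 1820 W
η = P_load / P_source = 1820 / 2188 = 0.8320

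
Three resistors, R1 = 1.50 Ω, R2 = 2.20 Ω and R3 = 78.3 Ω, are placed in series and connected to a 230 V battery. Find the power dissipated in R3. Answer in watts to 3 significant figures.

616 W

Series elements share the same current, so find I first, then use P = I²R.
R_total = 1.50 + 2.20 + 78.3 = 82.00 Ω
I = V / R_total = 230 / 82.00 = 2.805 A
P_R3 = I² × R3 = (2.805)² × 78.3 = 616.0 W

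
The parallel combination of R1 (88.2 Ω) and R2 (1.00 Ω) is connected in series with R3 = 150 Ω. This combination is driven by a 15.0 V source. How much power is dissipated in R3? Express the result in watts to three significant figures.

1.48 W

Collapse the R1‖R2 pair into one equivalent R_p; then R_p and R3 form a series string.
R_p = (88.2×1.00)/(88.2+1.00) = 0.9888 Ω
R_total = R_p + 150 = 0.9888 + 150 = 151.0 Ω
I = V / R_total = 15.0 / 151.0 = 0.09935 A
R3 carries the full series current, so P = I²R.
P_R3 = (0.09935)² × 150 = 1.480 W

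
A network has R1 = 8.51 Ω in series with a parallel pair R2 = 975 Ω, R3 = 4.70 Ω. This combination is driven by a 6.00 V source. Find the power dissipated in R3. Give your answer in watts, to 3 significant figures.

0.964 W

Collapse R2‖R3 to a single equivalent, reducing the network to two series elements.
R_p = (975×4.70)/(975+4.70) = 4.677 Ω
R_total = 8.51 + 4.677 = 13.19 Ω
I = V / R_total = 6.00 / 13.19 = 0.4550 A
Voltage across the parallel pair: V_p = I × R_p = 0.4550 × 4.677 = 2.128 V
R3 sees V_p directly, so P = V_p² / R3.
P_R3 = (2.128)² / 4.70 = 0.9636 W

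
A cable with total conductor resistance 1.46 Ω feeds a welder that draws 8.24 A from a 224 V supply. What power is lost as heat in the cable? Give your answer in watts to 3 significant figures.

The cable and load are in series, so the same current flows in both; the loss is I²R_line.
The cable carries the full 8.24 A.
P_line = I² R_line = (8.240)² × 1.46 = 99.13 W

99.1 W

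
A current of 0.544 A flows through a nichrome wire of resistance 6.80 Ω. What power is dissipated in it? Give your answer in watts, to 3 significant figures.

2.01 W

The current through and the resistance of the element are both given; use P = I²R.
P = (0.5440 A)² × 6.80 Ω = 2.012 W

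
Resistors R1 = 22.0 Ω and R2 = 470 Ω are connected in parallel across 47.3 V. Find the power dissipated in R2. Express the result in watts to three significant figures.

Parallel branches share the same voltage; P = V²/R gives the branch power in one step.
P_R2 = V² / R2 = (47.3)² / 470 Ω = 4.760 W

4.76 W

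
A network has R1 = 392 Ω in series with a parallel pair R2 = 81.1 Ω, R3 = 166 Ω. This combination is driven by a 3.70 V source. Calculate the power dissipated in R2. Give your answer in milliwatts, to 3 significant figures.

Collapse R2‖R3 to a single equivalent, reducing the network to two series elements.
R_p = (81.1×166)/(81.1+166) = 54.48 Ω
R_total = 392 + 54.48 = 446.5 Ω
I = V / R_total = 3.70 / 446.5 = 0.008287 A
Voltage across the parallel pair: V_p = I × R_p = 0.008287 × 54.48 = 0.4515 V
R2 is across V_p, so use P = V²/R for that branch.
P_R2 = (0.4515)² / 81.1 = 0.002514 W

2.51 mW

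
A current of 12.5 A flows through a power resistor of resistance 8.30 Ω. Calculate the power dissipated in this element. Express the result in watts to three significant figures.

1300 W

The current through and the resistance of the element are both given; use P = I²R.
P = (12.50 A)² × 8.30 Ω = 1297 W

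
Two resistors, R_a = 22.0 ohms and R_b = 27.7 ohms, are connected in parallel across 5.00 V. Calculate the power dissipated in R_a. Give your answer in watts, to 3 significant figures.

The supply voltage appears across each parallel branch — just use P = V²/R_a.
P_R_a = V² / R_a = (5.00)² / 22.0 Ω = 1.136 W

1.14 W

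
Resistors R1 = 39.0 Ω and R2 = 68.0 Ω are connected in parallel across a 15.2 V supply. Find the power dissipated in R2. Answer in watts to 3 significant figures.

Every branch has 15.2 V across it, so for R2 the power is simply V²/R.
P_R2 = V² / R2 = (15.2)² / 68.0 Ω = 3.398 W

3.40 W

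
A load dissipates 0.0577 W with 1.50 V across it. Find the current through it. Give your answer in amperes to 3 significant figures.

0.0385 A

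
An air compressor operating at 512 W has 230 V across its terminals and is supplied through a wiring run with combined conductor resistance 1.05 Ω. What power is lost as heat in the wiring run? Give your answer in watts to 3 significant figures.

5.20 W

The wiring run and load are in series, so the same current flows in both; the loss is I²R_line.
I = P / V = 512 / 230 = 2.226 A through the wiring run.
P_line = I² R_line = (2.226)² × 1.05 = 5.203 W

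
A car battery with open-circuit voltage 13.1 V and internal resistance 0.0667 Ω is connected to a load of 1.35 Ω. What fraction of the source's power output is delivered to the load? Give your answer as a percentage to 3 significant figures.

95.3 %

The source delivers εI, of which I²R reaches the load and I²r is lost; since I is common, η = R/(R+r).
η = R / (R + r) = 1.35 / (1.35 + 0.0667) = 0.9529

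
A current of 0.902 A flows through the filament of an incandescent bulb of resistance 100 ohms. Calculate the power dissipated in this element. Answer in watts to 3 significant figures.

Knowing I and R, the power is just I²R — no need to find V first.
P = (0.9020 A)² × 100 Ω = 81.36 W

81.4 W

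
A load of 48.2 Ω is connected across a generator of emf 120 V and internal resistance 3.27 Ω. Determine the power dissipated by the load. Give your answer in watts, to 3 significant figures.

Find the circuit current first, then P = I²R for the load (series elements share I).
I = ε / (r + R) = 120 / (3.27 + 48.2) = 2.331 A
P_load = I² R = (2.331)² × 48.2 = 262.0 W

262 W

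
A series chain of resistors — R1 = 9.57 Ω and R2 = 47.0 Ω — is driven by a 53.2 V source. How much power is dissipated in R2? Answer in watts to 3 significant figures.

Since the resistors are in series they all carry the loop current I = V/R_total; the power in any one is I²R.
R_total = 9.57 + 47.0 = 56.57 Ω
I = V / R_total = 53.2 / 56.57 = 0.9404 A
P_R2 = I² × R2 = (0.9404)² × 47.0 = 41.57 W

41.6 W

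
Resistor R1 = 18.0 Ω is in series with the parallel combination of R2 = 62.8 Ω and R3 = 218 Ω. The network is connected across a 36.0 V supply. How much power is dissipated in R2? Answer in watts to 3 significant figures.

First combine the parallel branches into one equivalent R_p, then R1 + R_p is a series pair.
R_p = (62.8×218)/(62.8+218) = 48.75 Ω
R_total = 18.0 + 48.75 = 66.75 Ω
I = V / R_total = 36.0 / 66.75 = 0.5393 A
Voltage across the parallel pair: V_p = I × R_p = 0.5393 × 48.75 = 26.29 V
R2 is across V_p, so use P = V²/R for that branch.
P_R2 = (26.29)² / 62.8 = 11.01 W

11.0 W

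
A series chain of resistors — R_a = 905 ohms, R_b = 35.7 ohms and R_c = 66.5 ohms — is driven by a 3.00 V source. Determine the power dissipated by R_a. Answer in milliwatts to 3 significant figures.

8.03 mW

Since the resistors are in series they all carry the loop current I = V/R_total; the power in any one is I²R.
R_total = 905 + 35.7 + 66.5 = 1007 Ω
I = V / R_total = 3.00 / 1007 = 0.002979 A
P_R_a = I² × R_a = (0.002979)² × 905 = 0.008029 W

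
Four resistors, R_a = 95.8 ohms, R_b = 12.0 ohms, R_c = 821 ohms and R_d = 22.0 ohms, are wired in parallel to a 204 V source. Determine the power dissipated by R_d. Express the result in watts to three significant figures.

1890 W

R_d sits directly across the source, so P = V²/R with V = 204 V.
P_R_d = V² / R_d = (204)² / 22.0 Ω = 1892 W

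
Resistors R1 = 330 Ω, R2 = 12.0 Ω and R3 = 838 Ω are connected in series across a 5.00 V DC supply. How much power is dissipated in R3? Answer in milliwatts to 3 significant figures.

15.0 mW

Every series element carries the same I. Get I from the total resistance, then P = I² × R3.
R_total = 330 + 12.0 + 838 = 1180 Ω
I = V / R_total = 5.00 / 1180 = 0.004237 A
P_R3 = I² × R3 = (0.004237)² × 838 = 0.01505 W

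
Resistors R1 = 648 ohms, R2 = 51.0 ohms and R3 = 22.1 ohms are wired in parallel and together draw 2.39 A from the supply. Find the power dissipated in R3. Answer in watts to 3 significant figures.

58.6 W

Only the total current is stated, so first find the parallel equivalent to get the voltage across the combination.
1/R_eq = 1/648 + 1/51.0 + 1/22.1 ⇒ R_eq = 15.06 Ω
V = I_total × R_eq = 2.390 × 15.06 = 35.99 V
P_R3 = V² / R3 = (35.99)² / 22.1 = 58.62 W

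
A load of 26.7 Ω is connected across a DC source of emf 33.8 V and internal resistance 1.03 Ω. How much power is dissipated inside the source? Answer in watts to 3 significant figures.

r is in series with the load, so it carries the full circuit current — the loss in it is I²r.
I = ε / (r + R) = 33.8 / (1.03 + 26.7) = 1.219 A
P_int = I² r = (1.219)² × 1.03 = 1.530 W

1.53 W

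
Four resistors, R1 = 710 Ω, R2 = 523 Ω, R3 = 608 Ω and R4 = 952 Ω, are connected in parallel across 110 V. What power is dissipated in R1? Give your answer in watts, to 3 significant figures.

R1 sits directly across the source, so P = V²/R with V = 110 V.
P_R1 = V² / R1 = (110)² / 710 Ω = 17.04 W

17.0 W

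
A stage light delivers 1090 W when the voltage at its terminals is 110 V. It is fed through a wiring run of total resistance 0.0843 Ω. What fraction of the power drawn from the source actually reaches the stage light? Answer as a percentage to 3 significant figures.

I = P / V = 1090 / 110 = 9.909 A through the wiring run.
P_line = I² R_line = (9.909)² × 0.0843 = 8.277 W
P_source = P_load + P_line = 1090 + 8.277 = 1098 W
η = P_load / P_source = 1090 / 1098 = 0.9925

99.2 %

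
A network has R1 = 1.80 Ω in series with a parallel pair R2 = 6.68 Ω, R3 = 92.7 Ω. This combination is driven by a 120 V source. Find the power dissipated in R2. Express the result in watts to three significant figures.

First combine the parallel branches into one equivalent R_p, then R1 + R_p is a series pair.
R_p = (6.68×92.7)/(6.68+92.7) = 6.231 Ω
R_total = 1.80 + 6.231 = 8.031 Ω
I = V / R_total = 120 / 8.031 = 14.94 A
Voltage across the parallel pair: V_p = I × R_p = 14.94 × 6.231 = 93.10 V
R2 is across V_p, so use P = V²/R for that branch.
P_R2 = (93.10)² / 6.68 = 1298 W

1300 W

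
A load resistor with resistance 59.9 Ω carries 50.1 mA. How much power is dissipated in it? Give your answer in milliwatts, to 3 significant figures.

150 mW

Knowing I and R, the power is just I²R — no need to find V first.
P = (0.05010 A)² × 59.9 Ω = 0.1503 W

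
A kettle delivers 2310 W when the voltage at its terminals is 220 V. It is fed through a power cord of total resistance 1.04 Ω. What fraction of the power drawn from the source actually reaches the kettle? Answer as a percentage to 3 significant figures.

I = P / V = 2310 / 220 = 10.50 A through the power cord.
P_line = I² R_line = (10.50)² × 1.04 = 114.7 W
P_source = P_load + P_line = 2310 + 114.7 = 2425 W
η = P_load / P_source = 2310 / 2425 = 0.9527

95.3 %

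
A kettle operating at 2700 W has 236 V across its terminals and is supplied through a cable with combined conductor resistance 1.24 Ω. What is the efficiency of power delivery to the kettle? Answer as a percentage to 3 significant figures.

I = P / V = 2700 / 236 = 11.44 A through the cable.
P_line = I² R_line = (11.44)² × 1.24 = 162.3 W
P_source = P_load + P_line = 2700 + 162.3 = 2862 W
η = P_load / P_source = 2700 / 2862 = 0.9433

94.3 %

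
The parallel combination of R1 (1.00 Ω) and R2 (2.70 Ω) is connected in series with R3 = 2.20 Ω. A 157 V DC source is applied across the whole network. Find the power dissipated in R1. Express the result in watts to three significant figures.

1530 W

First find R_p for the parallel pair, then treat R_p + R3 as a series loop.
R_p = (1.00×2.70)/(1.00+2.70) = 0.7297 Ω
R_total = R_p + 2.20 = 0.7297 + 2.20 = 2.930 Ω
I = V / R_total = 157 / 2.930 = 53.59 A
Voltage across the parallel pair: V_p = I × R_p = 53.59 × 0.7297 = 39.11 V
R1 has V_p across it, so P = V_p²/R1.
P_R1 = (39.11)² / 1.00 = 1529 W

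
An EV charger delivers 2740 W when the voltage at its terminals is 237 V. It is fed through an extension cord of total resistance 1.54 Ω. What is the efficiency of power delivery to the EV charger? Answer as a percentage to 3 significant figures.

93.0 %

I = P / V = 2740 / 237 = 11.56 A through the extension cord.
P_line = I² R_line = (11.56)² × 1.54 = 205.8 W
P_source = P_load + P_line = 2740 + 205.8 = 2946 W
η = P_load / P_source = 2740 / 2946 = 0.9301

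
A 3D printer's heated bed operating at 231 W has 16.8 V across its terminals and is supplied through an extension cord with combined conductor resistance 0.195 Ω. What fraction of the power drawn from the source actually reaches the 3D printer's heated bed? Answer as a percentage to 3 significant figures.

86.2 %

I = P / V = 231 / 16.8 = 13.75 A through the extension cord.
P_line = I² R_line = (13.75)² × 0.195 = 36.87 W
P_source = P_load + P_line = 231.0 + 36.87 = 267.9 W
η = P_load / P_source = 231.0 / 267.9 = 0.8624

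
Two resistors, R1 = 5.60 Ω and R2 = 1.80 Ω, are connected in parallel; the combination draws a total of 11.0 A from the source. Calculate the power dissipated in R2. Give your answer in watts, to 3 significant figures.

125 W

Parallel branches share V, not I — compute V via R_eq, then use V²/R for the target branch.
1/R_eq = 1/5.60 + 1/1.80 ⇒ R_eq = 1.362 Ω
V = I_total × R_eq = 11.00 × 1.362 = 14.98 V
P_R2 = V² / R2 = (14.98)² / 1.80 = 124.7 W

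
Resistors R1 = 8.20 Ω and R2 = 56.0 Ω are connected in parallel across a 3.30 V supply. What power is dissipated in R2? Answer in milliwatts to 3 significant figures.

194 mW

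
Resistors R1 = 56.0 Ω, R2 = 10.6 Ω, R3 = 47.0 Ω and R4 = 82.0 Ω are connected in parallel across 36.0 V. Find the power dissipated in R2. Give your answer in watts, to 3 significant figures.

122 W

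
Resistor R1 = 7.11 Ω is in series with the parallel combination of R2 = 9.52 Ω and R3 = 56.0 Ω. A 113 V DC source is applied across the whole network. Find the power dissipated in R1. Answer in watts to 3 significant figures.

Collapse R2‖R3 to a single equivalent, reducing the network to two series elements.
R_p = (9.52×56.0)/(9.52+56.0) = 8.137 Ω
R_total = 7.11 + 8.137 = 15.25 Ω
I = V / R_total = 113 / 15.25 = 7.411 A
All the current flows through R1; use P = I²R.
P_R1 = (7.411)² × 7.11 = 390.5 W

391 W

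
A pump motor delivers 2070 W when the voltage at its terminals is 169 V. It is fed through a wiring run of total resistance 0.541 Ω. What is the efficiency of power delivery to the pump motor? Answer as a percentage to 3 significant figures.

96.2 %

I = P / V = 2070 / 169 = 12.25 A through the wiring run.
P_line = I² R_line = (12.25)² × 0.541 = 81.16 W
P_source = P_load + P_line = 2070 + 81.16 = 2151 W
η = P_load / P_source = 2070 / 2151 = 0.9623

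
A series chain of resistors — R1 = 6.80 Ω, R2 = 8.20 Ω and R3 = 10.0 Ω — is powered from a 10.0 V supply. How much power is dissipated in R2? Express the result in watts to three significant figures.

1.31 W

Series elements share the same current, so find I first, then use P = I²R.
R_total = 6.80 + 8.20 + 10.0 = 25.00 Ω
I = V / R_total = 10.0 / 25.00 = 0.4000 A
P_R2 = I² × R2 = (0.4000)² × 8.20 = 1.312 W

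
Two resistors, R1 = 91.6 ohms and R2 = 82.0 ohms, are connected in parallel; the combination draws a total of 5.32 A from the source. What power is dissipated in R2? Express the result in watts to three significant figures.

We need the common branch voltage; get it from I_total × R_eq, then P = V²/R for the branch.
1/R_eq = 1/91.6 + 1/82.0 ⇒ R_eq = 43.27 Ω
V = I_total × R_eq = 5.320 × 43.27 = 230.2 V
P_R2 = V² / R2 = (230.2)² / 82.0 = 646.1 W

646 W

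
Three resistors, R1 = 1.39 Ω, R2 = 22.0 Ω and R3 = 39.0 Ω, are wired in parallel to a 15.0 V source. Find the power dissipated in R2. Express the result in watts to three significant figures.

10.2 W

R2 sits directly across the source, so P = V²/R with V = 15.0 V.
P_R2 = V² / R2 = (15.0)² / 22.0 Ω = 10.23 W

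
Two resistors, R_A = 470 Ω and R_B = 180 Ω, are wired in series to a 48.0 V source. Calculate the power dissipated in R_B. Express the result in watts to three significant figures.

0.982 W

The current is common to all series resistors; compute it, then apply P = I²R for the target.
R_total = 470 + 180 = 650.0 Ω
I = V / R_total = 48.0 / 650.0 = 0.07385 A
P_R_B = I² × R_B = (0.07385)² × 180 = 0.9816 W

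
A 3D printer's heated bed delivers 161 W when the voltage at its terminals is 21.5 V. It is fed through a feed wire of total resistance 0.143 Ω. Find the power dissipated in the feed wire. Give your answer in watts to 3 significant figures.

Line loss is just I²R for the cable — we know both I and R_line directly.
I = P / V = 161 / 21.5 = 7.488 A through the feed wire.
P_line = I² R_line = (7.488)² × 0.143 = 8.019 W

8.02 W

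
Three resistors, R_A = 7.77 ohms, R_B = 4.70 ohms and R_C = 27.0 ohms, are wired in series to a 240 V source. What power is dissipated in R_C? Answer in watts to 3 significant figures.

The current is common to all series resistors; compute it, then apply P = I²R for the target.
R_total = 7.77 + 4.70 + 27.0 = 39.47 Ω
I = V / R_total = 240 / 39.47 = 6.081 A
P_R_C = I² × R_C = (6.081)² × 27.0 = 998.3 W

998 W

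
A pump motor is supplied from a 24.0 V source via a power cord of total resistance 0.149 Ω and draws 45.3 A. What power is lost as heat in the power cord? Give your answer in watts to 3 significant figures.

306 W

The power cord is a series resistance carrying the load current; its dissipation is I²R_line.
The power cord carries the full 45.3 A.
P_line = I² R_line = (45.30)² × 0.149 = 305.8 W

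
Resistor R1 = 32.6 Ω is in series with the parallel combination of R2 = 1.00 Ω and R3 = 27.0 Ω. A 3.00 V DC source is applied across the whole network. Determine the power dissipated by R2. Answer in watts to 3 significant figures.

0.00743 W

Collapse R2‖R3 to a single equivalent, reducing the network to two series elements.
R_p = (1.00×27.0)/(1.00+27.0) = 0.9643 Ω
R_total = 32.6 + 0.9643 = 33.56 Ω
I = V / R_total = 3.00 / 33.56 = 0.08938 A
Voltage across the parallel pair: V_p = I × R_p = 0.08938 × 0.9643 = 0.08619 V
R2 is across V_p, so use P = V²/R for that branch.
P_R2 = (0.08619)² / 1.00 = 0.007428 W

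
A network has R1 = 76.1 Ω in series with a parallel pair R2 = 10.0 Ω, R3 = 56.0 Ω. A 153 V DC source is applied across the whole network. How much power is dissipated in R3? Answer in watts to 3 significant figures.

Reduce the parallel pair to R_p first; the network is then a simple series string.
R_p = (10.0×56.0)/(10.0+56.0) = 8.485 Ω
R_total = 76.1 + 8.485 = 84.58 Ω
I = V / R_total = 153 / 84.58 = 1.809 A
Voltage across the parallel pair: V_p = I × R_p = 1.809 × 8.485 = 15.35 V
With V_p across R3, its power is V_p²/R3.
P_R3 = (15.35)² / 56.0 = 4.206 W

4.21 W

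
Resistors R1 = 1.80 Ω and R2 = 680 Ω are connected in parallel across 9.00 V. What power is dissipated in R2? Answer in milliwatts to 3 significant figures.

119 mW

Each parallel branch sees the full supply voltage, so P = V²/R applies directly to the target branch.
P_R2 = V² / R2 = (9.00)² / 680 Ω = 0.1191 W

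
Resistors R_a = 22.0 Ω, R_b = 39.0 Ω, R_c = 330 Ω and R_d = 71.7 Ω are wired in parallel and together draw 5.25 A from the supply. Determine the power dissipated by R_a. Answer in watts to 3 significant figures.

162 W

Parallel branches share V, not I — compute V via R_eq, then use V²/R for the target branch.
1/R_eq = 1/22.0 + 1/39.0 + 1/330 + 1/71.7 ⇒ R_eq = 11.35 Ω
V = I_total × R_eq = 5.250 × 11.35 = 59.61 V
P_R_a = V² / R_a = (59.61)² / 22.0 = 161.5 W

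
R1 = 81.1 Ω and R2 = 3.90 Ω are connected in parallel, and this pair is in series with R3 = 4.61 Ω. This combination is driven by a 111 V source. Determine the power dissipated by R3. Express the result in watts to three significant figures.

First find R_p for the parallel pair, then treat R_p + R3 as a series loop.
R_p = (81.1×3.90)/(81.1+3.90) = 3.721 Ω
R_total = R_p + 4.61 = 3.721 + 4.61 = 8.331 Ω
I = V / R_total = 111 / 8.331 = 13.32 A
All the supply current flows through R3; use P = I²R3.
P_R3 = (13.32)² × 4.61 = 818.4 W

818 W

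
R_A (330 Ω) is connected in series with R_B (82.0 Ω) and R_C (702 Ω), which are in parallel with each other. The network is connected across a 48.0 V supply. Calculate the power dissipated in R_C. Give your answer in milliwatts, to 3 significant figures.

109 mW

Reduce the parallel pair to R_p first; the network is then a simple series string.
R_p = (82.0×702)/(82.0+702) = 73.42 Ω
R_total = 330 + 73.42 = 403.4 Ω
I = V / R_total = 48.0 / 403.4 = 0.1190 A
Voltage across the parallel pair: V_p = I × R_p = 0.1190 × 73.42 = 8.736 V
R_C sees V_p directly, so P = V_p² / R_C.
P_R_C = (8.736)² / 702 = 0.1087 W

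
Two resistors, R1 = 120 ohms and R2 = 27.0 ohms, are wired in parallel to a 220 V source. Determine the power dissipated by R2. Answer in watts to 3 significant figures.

1790 W

Parallel branches share the same voltage; P = V²/R gives the branch power in one step.
P_R2 = V² / R2 = (220)² / 27.0 Ω = 1793 W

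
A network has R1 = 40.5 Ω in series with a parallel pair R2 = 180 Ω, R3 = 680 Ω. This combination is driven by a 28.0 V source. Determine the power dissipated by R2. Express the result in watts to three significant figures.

Replace R2 and R3 with their parallel equivalent so the circuit becomes R1 in series with R_p.
R_p = (180×680)/(180+680) = 142.3 Ω
R_total = 40.5 + 142.3 = 182.8 Ω
I = V / R_total = 28.0 / 182.8 = 0.1532 A
Voltage across the parallel pair: V_p = I × R_p = 0.1532 × 142.3 = 21.80 V
R2 sees V_p directly, so P = V_p² / R2.
P_R2 = (21.80)² / 180 = 2.640 W

2.64 W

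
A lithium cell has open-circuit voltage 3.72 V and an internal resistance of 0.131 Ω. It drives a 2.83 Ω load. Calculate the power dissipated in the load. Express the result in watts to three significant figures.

Load and internal resistance form a series loop — compute the loop current, then the load power via I²R.
I = ε / (r + R) = 3.72 / (0.131 + 2.83) = 1.256 A
P_load = I² R = (1.256)² × 2.83 = 4.467 W

4.47 W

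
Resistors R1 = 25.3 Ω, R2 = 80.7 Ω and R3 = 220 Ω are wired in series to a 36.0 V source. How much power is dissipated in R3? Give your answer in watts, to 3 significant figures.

2.68 W

In a series string the same current flows through every resistor — find that current, then P = I²R for the one we want.
R_total = 25.3 + 80.7 + 220 = 326.0 Ω
I = V / R_total = 36.0 / 326.0 = 0.1104 A
P_R3 = I² × R3 = (0.1104)² × 220 = 2.683 W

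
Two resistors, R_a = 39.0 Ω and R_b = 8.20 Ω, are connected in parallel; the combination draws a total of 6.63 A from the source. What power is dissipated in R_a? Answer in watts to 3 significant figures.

We need the common branch voltage; get it from I_total × R_eq, then P = V²/R for the branch.
1/R_eq = 1/39.0 + 1/8.20 ⇒ R_eq = 6.775 Ω
V = I_total × R_eq = 6.630 × 6.775 = 44.92 V
P_R_a = V² / R_a = (44.92)² / 39.0 = 51.74 W

51.7 W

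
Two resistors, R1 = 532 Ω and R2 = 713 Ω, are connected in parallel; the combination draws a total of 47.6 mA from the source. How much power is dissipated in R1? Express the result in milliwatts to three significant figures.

Only the total current is stated, so first find the parallel equivalent to get the voltage across the combination.
1/R_eq = 1/532 + 1/713 ⇒ R_eq = 304.7 Ω
V = I_total × R_eq = 0.04760 × 304.7 = 14.50 V
P_R1 = V² / R1 = (14.50)² / 532 = 0.3953 W

395 mW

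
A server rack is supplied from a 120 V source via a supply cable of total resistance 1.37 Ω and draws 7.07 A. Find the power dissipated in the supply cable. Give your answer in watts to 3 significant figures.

Line loss is just I²R for the cable — we know both I and R_line directly.
The supply cable carries the full 7.07 A.
P_line = I² R_line = (7.070)² × 1.37 = 68.48 W

68.5 W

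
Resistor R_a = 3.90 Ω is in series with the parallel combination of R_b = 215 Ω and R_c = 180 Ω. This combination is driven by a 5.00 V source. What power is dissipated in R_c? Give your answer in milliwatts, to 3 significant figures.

First combine the parallel branches into one equivalent R_p, then R_a + R_p is a series pair.
R_p = (215×180)/(215+180) = 97.97 Ω
R_total = 3.90 + 97.97 = 101.9 Ω
I = V / R_total = 5.00 / 101.9 = 0.04908 A
Voltage across the parallel pair: V_p = I × R_p = 0.04908 × 97.97 = 4.809 V
R_c sees V_p directly, so P = V_p² / R_c.
P_R_c = (4.809)² / 180 = 0.1285 W

128 mW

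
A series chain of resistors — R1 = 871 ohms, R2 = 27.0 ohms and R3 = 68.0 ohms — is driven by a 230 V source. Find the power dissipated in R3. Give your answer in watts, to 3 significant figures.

Since the resistors are in series they all carry the loop current I = V/R_total; the power in any one is I²R.
R_total = 871 + 27.0 + 68.0 = 966.0 Ω
I = V / R_total = 230 / 966.0 = 0.2381 A
P_R3 = I² × R3 = (0.2381)² × 68.0 = 3.855 W

3.85 W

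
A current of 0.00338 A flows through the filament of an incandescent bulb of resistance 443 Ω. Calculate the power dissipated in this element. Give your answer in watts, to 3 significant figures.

0.00506 W

With I and R stated, P = I²R applies in one step.
P = (0.003380 A)² × 443 Ω = 0.005061 W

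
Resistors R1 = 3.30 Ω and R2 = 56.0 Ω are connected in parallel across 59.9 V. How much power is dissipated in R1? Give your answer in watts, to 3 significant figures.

1090 W

R1 sits directly across the source, so P = V²/R with V = 59.9 V.
P_R1 = V² / R1 = (59.9)² / 3.30 Ω = 1087 W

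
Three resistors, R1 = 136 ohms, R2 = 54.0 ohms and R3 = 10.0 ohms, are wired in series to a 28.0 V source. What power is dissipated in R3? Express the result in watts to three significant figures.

0.196 W

Since the resistors are in series they all carry the loop current I = V/R_total; the power in any one is I²R.
R_total = 136 + 54.0 + 10.0 = 200.0 Ω
I = V / R_total = 28.0 / 200.0 = 0.1400 A
P_R3 = I² × R3 = (0.1400)² × 10.0 = 0.1960 W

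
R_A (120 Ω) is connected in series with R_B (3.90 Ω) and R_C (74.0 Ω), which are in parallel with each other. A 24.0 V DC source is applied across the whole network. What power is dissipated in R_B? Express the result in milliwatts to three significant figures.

132 mW

First combine the parallel branches into one equivalent R_p, then R_A + R_p is a series pair.
R_p = (3.90×74.0)/(3.90+74.0) = 3.705 Ω
R_total = 120 + 3.705 = 123.7 Ω
I = V / R_total = 24.0 / 123.7 = 0.1940 A
Voltage across the parallel pair: V_p = I × R_p = 0.1940 × 3.705 = 0.7188 V
With V_p across R_B, its power is V_p²/R_B.
P_R_B = (0.7188)² / 3.90 = 0.1325 W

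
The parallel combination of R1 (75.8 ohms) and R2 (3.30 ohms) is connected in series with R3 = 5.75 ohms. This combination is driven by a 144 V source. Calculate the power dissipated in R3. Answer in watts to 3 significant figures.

Collapse the R1‖R2 pair into one equivalent R_p; then R_p and R3 form a series string.
R_p = (75.8×3.30)/(75.8+3.30) = 3.162 Ω
R_total = R_p + 5.75 = 3.162 + 5.75 = 8.912 Ω
I = V / R_total = 144 / 8.912 = 16.16 A
All the supply current flows through R3; use P = I²R3.
P_R3 = (16.16)² × 5.75 = 1501 W

1500 W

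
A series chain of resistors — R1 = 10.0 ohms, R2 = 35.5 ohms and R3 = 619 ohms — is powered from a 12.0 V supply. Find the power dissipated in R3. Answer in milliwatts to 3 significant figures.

In a series string the same current flows through every resistor — find that current, then P = I²R for the one we want.
R_total = 10.0 + 35.5 + 619 = 664.5 Ω
I = V / R_total = 12.0 / 664.5 = 0.01806 A
P_R3 = I² × R3 = (0.01806)² × 619 = 0.2019 W

202 mW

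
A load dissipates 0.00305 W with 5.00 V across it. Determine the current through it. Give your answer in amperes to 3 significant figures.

0.000610 A

Rearranging the power relation for the two known quantities gives I = P / V.
I = 0.00305 / 5.00 = 0.0006100 A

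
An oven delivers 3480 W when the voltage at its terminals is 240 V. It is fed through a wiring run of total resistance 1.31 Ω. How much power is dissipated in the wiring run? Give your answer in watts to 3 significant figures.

Line loss is just I²R for the cable — we know both I and R_line directly.
I = P / V = 3480 / 240 = 14.50 A through the wiring run.
P_line = I² R_line = (14.50)² × 1.31 = 275.4 W

275 W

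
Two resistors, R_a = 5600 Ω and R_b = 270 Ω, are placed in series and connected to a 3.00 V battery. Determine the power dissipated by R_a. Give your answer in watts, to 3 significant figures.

0.00146 W

Since the resistors are in series they all carry the loop current I = V/R_total; the power in any one is I²R.
R_total = 5600 + 270 = 5870 Ω
I = V / R_total = 3.00 / 5870 = 0.0005111 A
P_R_a = I² × R_a = (0.0005111)² × 5600 = 0.001463 W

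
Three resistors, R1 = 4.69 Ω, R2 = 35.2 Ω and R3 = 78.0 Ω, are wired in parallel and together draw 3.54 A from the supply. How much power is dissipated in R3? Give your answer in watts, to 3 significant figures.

Parallel branches share V, not I — compute V via R_eq, then use V²/R for the target branch.
1/R_eq = 1/4.69 + 1/35.2 + 1/78.0 ⇒ R_eq = 3.930 Ω
V = I_total × R_eq = 3.540 × 3.930 = 13.91 V
P_R3 = V² / R3 = (13.91)² / 78.0 = 2.481 W

2.48 W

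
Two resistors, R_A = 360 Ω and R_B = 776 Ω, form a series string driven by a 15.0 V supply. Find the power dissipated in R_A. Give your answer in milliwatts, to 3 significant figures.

Every series element carries the same I. Get I from the total resistance, then P = I² × R_A.
R_total = 360 + 776 = 1136 Ω
I = V / R_total = 15.0 / 1136 = 0.01320 A
P_R_A = I² × R_A = (0.01320)² × 360 = 0.06277 W

62.8 mW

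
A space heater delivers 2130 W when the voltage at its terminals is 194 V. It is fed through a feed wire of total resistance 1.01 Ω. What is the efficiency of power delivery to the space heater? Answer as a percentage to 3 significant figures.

94.6 %

I = P / V = 2130 / 194 = 10.98 A through the feed wire.
P_line = I² R_line = (10.98)² × 1.01 = 121.8 W
P_source = P_load + P_line = 2130 + 121.8 = 2252 W
η = P_load / P_source = 2130 / 2252 = 0.9459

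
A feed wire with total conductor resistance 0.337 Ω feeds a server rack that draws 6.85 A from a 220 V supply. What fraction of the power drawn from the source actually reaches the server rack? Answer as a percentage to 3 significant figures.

99.0 %

The feed wire carries the full 6.85 A.
P_line = I² R_line = (6.850)² × 0.337 = 15.81 W
P_source = V I = 220 × 6.850 = 1507 W; P_load = 1491 W
η = P_load / P_source = 1491 / 1507 = 0.9895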